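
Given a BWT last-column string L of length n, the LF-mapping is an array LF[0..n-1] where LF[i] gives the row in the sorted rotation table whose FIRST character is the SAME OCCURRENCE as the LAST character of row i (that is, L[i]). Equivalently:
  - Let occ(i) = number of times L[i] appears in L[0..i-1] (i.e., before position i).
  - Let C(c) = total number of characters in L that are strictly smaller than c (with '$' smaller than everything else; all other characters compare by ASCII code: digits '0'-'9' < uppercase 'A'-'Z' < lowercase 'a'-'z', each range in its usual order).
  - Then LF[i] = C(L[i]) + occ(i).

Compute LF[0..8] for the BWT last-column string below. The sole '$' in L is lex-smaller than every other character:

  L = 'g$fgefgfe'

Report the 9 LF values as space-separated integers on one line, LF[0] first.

Answer: 6 0 3 7 1 4 8 5 2

Derivation:
Char counts: '$':1, 'e':2, 'f':3, 'g':3
C (first-col start): C('$')=0, C('e')=1, C('f')=3, C('g')=6
L[0]='g': occ=0, LF[0]=C('g')+0=6+0=6
L[1]='$': occ=0, LF[1]=C('$')+0=0+0=0
L[2]='f': occ=0, LF[2]=C('f')+0=3+0=3
L[3]='g': occ=1, LF[3]=C('g')+1=6+1=7
L[4]='e': occ=0, LF[4]=C('e')+0=1+0=1
L[5]='f': occ=1, LF[5]=C('f')+1=3+1=4
L[6]='g': occ=2, LF[6]=C('g')+2=6+2=8
L[7]='f': occ=2, LF[7]=C('f')+2=3+2=5
L[8]='e': occ=1, LF[8]=C('e')+1=1+1=2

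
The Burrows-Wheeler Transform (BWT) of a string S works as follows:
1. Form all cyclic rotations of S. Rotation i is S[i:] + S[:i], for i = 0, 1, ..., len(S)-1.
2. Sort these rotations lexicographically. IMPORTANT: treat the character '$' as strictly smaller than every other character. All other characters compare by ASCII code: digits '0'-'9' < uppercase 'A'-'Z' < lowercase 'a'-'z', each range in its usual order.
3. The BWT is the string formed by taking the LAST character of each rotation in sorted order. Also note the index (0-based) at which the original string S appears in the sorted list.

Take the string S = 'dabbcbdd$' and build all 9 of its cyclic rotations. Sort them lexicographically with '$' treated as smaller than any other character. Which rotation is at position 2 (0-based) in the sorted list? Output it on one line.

Answer: bbcbdd$da

Derivation:
All 9 rotations (rotation i = S[i:]+S[:i]):
  rot[0] = dabbcbdd$
  rot[1] = abbcbdd$d
  rot[2] = bbcbdd$da
  rot[3] = bcbdd$dab
  rot[4] = cbdd$dabb
  rot[5] = bdd$dabbc
  rot[6] = dd$dabbcb
  rot[7] = d$dabbcbd
  rot[8] = $dabbcbdd
Sorted (with $ < everything):
  sorted[0] = $dabbcbdd
  sorted[1] = abbcbdd$d
  sorted[2] = bbcbdd$da
  sorted[3] = bcbdd$dab
  sorted[4] = bdd$dabbc
  sorted[5] = cbdd$dabb
  sorted[6] = d$dabbcbd
  sorted[7] = dabbcbdd$
  sorted[8] = dd$dabbcb
sorted[2] = bbcbdd$da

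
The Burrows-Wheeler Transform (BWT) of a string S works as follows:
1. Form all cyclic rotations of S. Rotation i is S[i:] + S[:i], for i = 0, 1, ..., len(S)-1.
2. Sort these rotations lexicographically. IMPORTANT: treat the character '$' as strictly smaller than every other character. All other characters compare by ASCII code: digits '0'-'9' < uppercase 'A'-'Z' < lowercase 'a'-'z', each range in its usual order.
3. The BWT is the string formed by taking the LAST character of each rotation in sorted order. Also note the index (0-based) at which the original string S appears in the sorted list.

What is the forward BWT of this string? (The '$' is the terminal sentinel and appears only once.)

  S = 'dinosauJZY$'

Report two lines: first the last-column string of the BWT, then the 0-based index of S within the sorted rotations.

Answer: YuZJs$dinoa
5

Derivation:
All 11 rotations (rotation i = S[i:]+S[:i]):
  rot[0] = dinosauJZY$
  rot[1] = inosauJZY$d
  rot[2] = nosauJZY$di
  rot[3] = osauJZY$din
  rot[4] = sauJZY$dino
  rot[5] = auJZY$dinos
  rot[6] = uJZY$dinosa
  rot[7] = JZY$dinosau
  rot[8] = ZY$dinosauJ
  rot[9] = Y$dinosauJZ
  rot[10] = $dinosauJZY
Sorted (with $ < everything):
  sorted[0] = $dinosauJZY  (last char: 'Y')
  sorted[1] = JZY$dinosau  (last char: 'u')
  sorted[2] = Y$dinosauJZ  (last char: 'Z')
  sorted[3] = ZY$dinosauJ  (last char: 'J')
  sorted[4] = auJZY$dinos  (last char: 's')
  sorted[5] = dinosauJZY$  (last char: '$')
  sorted[6] = inosauJZY$d  (last char: 'd')
  sorted[7] = nosauJZY$di  (last char: 'i')
  sorted[8] = osauJZY$din  (last char: 'n')
  sorted[9] = sauJZY$dino  (last char: 'o')
  sorted[10] = uJZY$dinosa  (last char: 'a')
Last column: YuZJs$dinoa
Original string S is at sorted index 5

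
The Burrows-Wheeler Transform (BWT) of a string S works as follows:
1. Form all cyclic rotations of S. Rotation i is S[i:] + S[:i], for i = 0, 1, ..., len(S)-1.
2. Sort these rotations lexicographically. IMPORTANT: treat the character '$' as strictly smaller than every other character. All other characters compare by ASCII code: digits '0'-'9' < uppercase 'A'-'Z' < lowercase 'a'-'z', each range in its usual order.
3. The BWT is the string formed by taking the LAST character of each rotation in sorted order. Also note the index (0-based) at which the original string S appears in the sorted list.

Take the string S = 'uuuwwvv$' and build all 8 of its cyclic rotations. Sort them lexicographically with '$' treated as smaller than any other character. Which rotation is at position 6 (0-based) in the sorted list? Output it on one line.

Answer: wvv$uuuw

Derivation:
All 8 rotations (rotation i = S[i:]+S[:i]):
  rot[0] = uuuwwvv$
  rot[1] = uuwwvv$u
  rot[2] = uwwvv$uu
  rot[3] = wwvv$uuu
  rot[4] = wvv$uuuw
  rot[5] = vv$uuuww
  rot[6] = v$uuuwwv
  rot[7] = $uuuwwvv
Sorted (with $ < everything):
  sorted[0] = $uuuwwvv
  sorted[1] = uuuwwvv$
  sorted[2] = uuwwvv$u
  sorted[3] = uwwvv$uu
  sorted[4] = v$uuuwwv
  sorted[5] = vv$uuuww
  sorted[6] = wvv$uuuw
  sorted[7] = wwvv$uuu
sorted[6] = wvv$uuuw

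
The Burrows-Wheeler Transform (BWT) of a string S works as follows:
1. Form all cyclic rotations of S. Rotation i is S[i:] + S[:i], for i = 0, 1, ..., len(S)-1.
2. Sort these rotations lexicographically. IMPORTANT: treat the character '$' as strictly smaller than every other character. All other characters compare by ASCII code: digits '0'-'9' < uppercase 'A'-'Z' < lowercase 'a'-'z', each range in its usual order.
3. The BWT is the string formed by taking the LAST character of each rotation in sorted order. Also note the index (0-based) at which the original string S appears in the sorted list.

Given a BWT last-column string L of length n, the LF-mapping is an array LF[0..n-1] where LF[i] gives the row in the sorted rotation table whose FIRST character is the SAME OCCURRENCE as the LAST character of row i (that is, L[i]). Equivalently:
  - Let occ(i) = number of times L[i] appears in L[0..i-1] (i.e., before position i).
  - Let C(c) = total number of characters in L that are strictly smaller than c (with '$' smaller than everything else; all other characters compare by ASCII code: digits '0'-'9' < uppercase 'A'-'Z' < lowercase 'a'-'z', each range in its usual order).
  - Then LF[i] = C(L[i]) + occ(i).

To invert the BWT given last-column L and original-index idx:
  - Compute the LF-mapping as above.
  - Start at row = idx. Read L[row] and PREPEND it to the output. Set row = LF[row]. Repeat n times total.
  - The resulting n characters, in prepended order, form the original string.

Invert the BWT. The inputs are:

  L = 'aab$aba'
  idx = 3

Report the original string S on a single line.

Answer: aabbaa$

Derivation:
LF mapping: 1 2 5 0 3 6 4
Walk LF starting at row 3, prepending L[row]:
  step 1: row=3, L[3]='$', prepend. Next row=LF[3]=0
  step 2: row=0, L[0]='a', prepend. Next row=LF[0]=1
  step 3: row=1, L[1]='a', prepend. Next row=LF[1]=2
  step 4: row=2, L[2]='b', prepend. Next row=LF[2]=5
  step 5: row=5, L[5]='b', prepend. Next row=LF[5]=6
  step 6: row=6, L[6]='a', prepend. Next row=LF[6]=4
  step 7: row=4, L[4]='a', prepend. Next row=LF[4]=3
Reversed output: aabbaa$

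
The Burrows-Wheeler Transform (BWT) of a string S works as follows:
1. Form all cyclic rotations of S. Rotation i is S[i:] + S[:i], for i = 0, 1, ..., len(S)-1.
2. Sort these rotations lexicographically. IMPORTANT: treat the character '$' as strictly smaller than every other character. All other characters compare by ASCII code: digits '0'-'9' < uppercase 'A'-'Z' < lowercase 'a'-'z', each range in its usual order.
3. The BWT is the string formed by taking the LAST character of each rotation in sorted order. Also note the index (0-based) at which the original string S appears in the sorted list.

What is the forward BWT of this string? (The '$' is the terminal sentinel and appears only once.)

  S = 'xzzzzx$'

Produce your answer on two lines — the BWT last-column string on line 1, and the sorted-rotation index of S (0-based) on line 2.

All 7 rotations (rotation i = S[i:]+S[:i]):
  rot[0] = xzzzzx$
  rot[1] = zzzzx$x
  rot[2] = zzzx$xz
  rot[3] = zzx$xzz
  rot[4] = zx$xzzz
  rot[5] = x$xzzzz
  rot[6] = $xzzzzx
Sorted (with $ < everything):
  sorted[0] = $xzzzzx  (last char: 'x')
  sorted[1] = x$xzzzz  (last char: 'z')
  sorted[2] = xzzzzx$  (last char: '$')
  sorted[3] = zx$xzzz  (last char: 'z')
  sorted[4] = zzx$xzz  (last char: 'z')
  sorted[5] = zzzx$xz  (last char: 'z')
  sorted[6] = zzzzx$x  (last char: 'x')
Last column: xz$zzzx
Original string S is at sorted index 2

Answer: xz$zzzx
2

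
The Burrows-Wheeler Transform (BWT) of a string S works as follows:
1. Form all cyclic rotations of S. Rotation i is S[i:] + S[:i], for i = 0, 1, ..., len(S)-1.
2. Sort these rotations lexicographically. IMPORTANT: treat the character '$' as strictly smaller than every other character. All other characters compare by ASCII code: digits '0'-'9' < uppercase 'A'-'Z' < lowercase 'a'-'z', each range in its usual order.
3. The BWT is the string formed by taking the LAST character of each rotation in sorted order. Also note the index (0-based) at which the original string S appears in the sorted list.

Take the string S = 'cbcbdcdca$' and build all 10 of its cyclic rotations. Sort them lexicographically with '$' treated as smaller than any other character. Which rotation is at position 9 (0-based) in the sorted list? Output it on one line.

Answer: dcdca$cbcb

Derivation:
All 10 rotations (rotation i = S[i:]+S[:i]):
  rot[0] = cbcbdcdca$
  rot[1] = bcbdcdca$c
  rot[2] = cbdcdca$cb
  rot[3] = bdcdca$cbc
  rot[4] = dcdca$cbcb
  rot[5] = cdca$cbcbd
  rot[6] = dca$cbcbdc
  rot[7] = ca$cbcbdcd
  rot[8] = a$cbcbdcdc
  rot[9] = $cbcbdcdca
Sorted (with $ < everything):
  sorted[0] = $cbcbdcdca
  sorted[1] = a$cbcbdcdc
  sorted[2] = bcbdcdca$c
  sorted[3] = bdcdca$cbc
  sorted[4] = ca$cbcbdcd
  sorted[5] = cbcbdcdca$
  sorted[6] = cbdcdca$cb
  sorted[7] = cdca$cbcbd
  sorted[8] = dca$cbcbdc
  sorted[9] = dcdca$cbcb
sorted[9] = dcdca$cbcb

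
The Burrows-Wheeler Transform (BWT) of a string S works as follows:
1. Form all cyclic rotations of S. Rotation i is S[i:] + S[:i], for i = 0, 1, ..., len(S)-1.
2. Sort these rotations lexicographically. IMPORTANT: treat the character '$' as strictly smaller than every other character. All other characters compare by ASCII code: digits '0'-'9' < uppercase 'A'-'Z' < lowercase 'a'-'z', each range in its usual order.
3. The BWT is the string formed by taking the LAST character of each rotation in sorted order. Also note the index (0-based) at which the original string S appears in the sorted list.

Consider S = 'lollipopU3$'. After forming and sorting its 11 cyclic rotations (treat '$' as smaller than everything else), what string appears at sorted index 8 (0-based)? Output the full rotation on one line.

All 11 rotations (rotation i = S[i:]+S[:i]):
  rot[0] = lollipopU3$
  rot[1] = ollipopU3$l
  rot[2] = llipopU3$lo
  rot[3] = lipopU3$lol
  rot[4] = ipopU3$loll
  rot[5] = popU3$lolli
  rot[6] = opU3$lollip
  rot[7] = pU3$lollipo
  rot[8] = U3$lollipop
  rot[9] = 3$lollipopU
  rot[10] = $lollipopU3
Sorted (with $ < everything):
  sorted[0] = $lollipopU3
  sorted[1] = 3$lollipopU
  sorted[2] = U3$lollipop
  sorted[3] = ipopU3$loll
  sorted[4] = lipopU3$lol
  sorted[5] = llipopU3$lo
  sorted[6] = lollipopU3$
  sorted[7] = ollipopU3$l
  sorted[8] = opU3$lollip
  sorted[9] = pU3$lollipo
  sorted[10] = popU3$lolli
sorted[8] = opU3$lollip

Answer: opU3$lollip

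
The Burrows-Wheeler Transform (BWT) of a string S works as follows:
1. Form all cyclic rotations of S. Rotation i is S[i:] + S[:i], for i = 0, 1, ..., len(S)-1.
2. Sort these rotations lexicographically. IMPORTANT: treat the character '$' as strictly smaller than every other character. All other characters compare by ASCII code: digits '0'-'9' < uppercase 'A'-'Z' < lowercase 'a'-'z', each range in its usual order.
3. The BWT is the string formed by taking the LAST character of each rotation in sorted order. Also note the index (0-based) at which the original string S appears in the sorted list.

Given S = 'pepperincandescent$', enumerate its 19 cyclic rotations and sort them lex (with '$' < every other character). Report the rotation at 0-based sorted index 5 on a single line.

All 19 rotations (rotation i = S[i:]+S[:i]):
  rot[0] = pepperincandescent$
  rot[1] = epperincandescent$p
  rot[2] = pperincandescent$pe
  rot[3] = perincandescent$pep
  rot[4] = erincandescent$pepp
  rot[5] = rincandescent$peppe
  rot[6] = incandescent$pepper
  rot[7] = ncandescent$pepperi
  rot[8] = candescent$pepperin
  rot[9] = andescent$pepperinc
  rot[10] = ndescent$pepperinca
  rot[11] = descent$pepperincan
  rot[12] = escent$pepperincand
  rot[13] = scent$pepperincande
  rot[14] = cent$pepperincandes
  rot[15] = ent$pepperincandesc
  rot[16] = nt$pepperincandesce
  rot[17] = t$pepperincandescen
  rot[18] = $pepperincandescent
Sorted (with $ < everything):
  sorted[0] = $pepperincandescent
  sorted[1] = andescent$pepperinc
  sorted[2] = candescent$pepperin
  sorted[3] = cent$pepperincandes
  sorted[4] = descent$pepperincan
  sorted[5] = ent$pepperincandesc
  sorted[6] = epperincandescent$p
  sorted[7] = erincandescent$pepp
  sorted[8] = escent$pepperincand
  sorted[9] = incandescent$pepper
  sorted[10] = ncandescent$pepperi
  sorted[11] = ndescent$pepperinca
  sorted[12] = nt$pepperincandesce
  sorted[13] = pepperincandescent$
  sorted[14] = perincandescent$pep
  sorted[15] = pperincandescent$pe
  sorted[16] = rincandescent$peppe
  sorted[17] = scent$pepperincande
  sorted[18] = t$pepperincandescen
sorted[5] = ent$pepperincandesc

Answer: ent$pepperincandesc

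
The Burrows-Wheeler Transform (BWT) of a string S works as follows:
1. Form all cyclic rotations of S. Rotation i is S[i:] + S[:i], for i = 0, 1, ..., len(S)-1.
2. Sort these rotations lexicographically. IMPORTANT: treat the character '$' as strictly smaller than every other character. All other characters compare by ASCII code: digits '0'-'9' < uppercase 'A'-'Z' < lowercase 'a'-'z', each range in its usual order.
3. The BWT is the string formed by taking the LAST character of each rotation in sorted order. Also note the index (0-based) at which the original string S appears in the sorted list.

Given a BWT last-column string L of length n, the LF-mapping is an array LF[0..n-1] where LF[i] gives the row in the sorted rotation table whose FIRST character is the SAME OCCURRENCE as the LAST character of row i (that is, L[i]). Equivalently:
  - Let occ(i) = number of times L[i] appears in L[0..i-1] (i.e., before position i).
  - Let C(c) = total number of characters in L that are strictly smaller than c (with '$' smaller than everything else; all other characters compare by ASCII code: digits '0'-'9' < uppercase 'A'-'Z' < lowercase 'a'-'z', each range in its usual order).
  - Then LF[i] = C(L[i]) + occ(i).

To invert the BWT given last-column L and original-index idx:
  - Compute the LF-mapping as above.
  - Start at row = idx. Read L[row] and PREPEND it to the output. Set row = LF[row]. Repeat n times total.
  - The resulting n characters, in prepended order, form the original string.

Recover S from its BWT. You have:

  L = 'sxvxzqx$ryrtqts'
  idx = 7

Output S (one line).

LF mapping: 5 10 9 11 14 1 12 0 3 13 4 7 2 8 6
Walk LF starting at row 7, prepending L[row]:
  step 1: row=7, L[7]='$', prepend. Next row=LF[7]=0
  step 2: row=0, L[0]='s', prepend. Next row=LF[0]=5
  step 3: row=5, L[5]='q', prepend. Next row=LF[5]=1
  step 4: row=1, L[1]='x', prepend. Next row=LF[1]=10
  step 5: row=10, L[10]='r', prepend. Next row=LF[10]=4
  step 6: row=4, L[4]='z', prepend. Next row=LF[4]=14
  step 7: row=14, L[14]='s', prepend. Next row=LF[14]=6
  step 8: row=6, L[6]='x', prepend. Next row=LF[6]=12
  step 9: row=12, L[12]='q', prepend. Next row=LF[12]=2
  step 10: row=2, L[2]='v', prepend. Next row=LF[2]=9
  step 11: row=9, L[9]='y', prepend. Next row=LF[9]=13
  step 12: row=13, L[13]='t', prepend. Next row=LF[13]=8
  step 13: row=8, L[8]='r', prepend. Next row=LF[8]=3
  step 14: row=3, L[3]='x', prepend. Next row=LF[3]=11
  step 15: row=11, L[11]='t', prepend. Next row=LF[11]=7
Reversed output: txrtyvqxszrxqs$

Answer: txrtyvqxszrxqs$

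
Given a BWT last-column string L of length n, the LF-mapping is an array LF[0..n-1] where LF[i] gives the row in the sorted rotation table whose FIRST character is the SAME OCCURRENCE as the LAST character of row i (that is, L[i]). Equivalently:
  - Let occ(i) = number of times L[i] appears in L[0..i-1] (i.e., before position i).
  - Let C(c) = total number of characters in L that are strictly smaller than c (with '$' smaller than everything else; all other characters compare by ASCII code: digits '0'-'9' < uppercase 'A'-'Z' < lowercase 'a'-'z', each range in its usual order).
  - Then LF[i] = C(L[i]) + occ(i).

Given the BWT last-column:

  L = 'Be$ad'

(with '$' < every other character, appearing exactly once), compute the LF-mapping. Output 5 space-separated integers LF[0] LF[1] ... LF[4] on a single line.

Answer: 1 4 0 2 3

Derivation:
Char counts: '$':1, 'B':1, 'a':1, 'd':1, 'e':1
C (first-col start): C('$')=0, C('B')=1, C('a')=2, C('d')=3, C('e')=4
L[0]='B': occ=0, LF[0]=C('B')+0=1+0=1
L[1]='e': occ=0, LF[1]=C('e')+0=4+0=4
L[2]='$': occ=0, LF[2]=C('$')+0=0+0=0
L[3]='a': occ=0, LF[3]=C('a')+0=2+0=2
L[4]='d': occ=0, LF[4]=C('d')+0=3+0=3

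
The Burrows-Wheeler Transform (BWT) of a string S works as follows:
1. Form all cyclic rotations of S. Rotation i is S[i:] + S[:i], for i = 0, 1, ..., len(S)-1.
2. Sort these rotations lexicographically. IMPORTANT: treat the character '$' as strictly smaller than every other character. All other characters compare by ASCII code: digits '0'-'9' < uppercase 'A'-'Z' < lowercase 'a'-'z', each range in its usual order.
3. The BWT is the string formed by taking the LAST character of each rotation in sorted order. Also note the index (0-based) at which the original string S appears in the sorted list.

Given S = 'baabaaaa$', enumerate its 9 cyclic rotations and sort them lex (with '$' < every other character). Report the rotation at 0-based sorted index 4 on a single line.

All 9 rotations (rotation i = S[i:]+S[:i]):
  rot[0] = baabaaaa$
  rot[1] = aabaaaa$b
  rot[2] = abaaaa$ba
  rot[3] = baaaa$baa
  rot[4] = aaaa$baab
  rot[5] = aaa$baaba
  rot[6] = aa$baabaa
  rot[7] = a$baabaaa
  rot[8] = $baabaaaa
Sorted (with $ < everything):
  sorted[0] = $baabaaaa
  sorted[1] = a$baabaaa
  sorted[2] = aa$baabaa
  sorted[3] = aaa$baaba
  sorted[4] = aaaa$baab
  sorted[5] = aabaaaa$b
  sorted[6] = abaaaa$ba
  sorted[7] = baaaa$baa
  sorted[8] = baabaaaa$
sorted[4] = aaaa$baab

Answer: aaaa$baab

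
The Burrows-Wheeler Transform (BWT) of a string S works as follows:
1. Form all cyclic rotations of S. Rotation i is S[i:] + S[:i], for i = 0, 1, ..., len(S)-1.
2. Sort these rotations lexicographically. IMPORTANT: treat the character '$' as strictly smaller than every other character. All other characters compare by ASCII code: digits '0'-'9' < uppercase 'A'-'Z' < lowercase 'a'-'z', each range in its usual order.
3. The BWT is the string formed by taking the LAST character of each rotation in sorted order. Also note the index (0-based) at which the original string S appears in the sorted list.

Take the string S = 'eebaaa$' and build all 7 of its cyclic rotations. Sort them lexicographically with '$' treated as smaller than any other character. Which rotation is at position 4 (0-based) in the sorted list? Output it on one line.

All 7 rotations (rotation i = S[i:]+S[:i]):
  rot[0] = eebaaa$
  rot[1] = ebaaa$e
  rot[2] = baaa$ee
  rot[3] = aaa$eeb
  rot[4] = aa$eeba
  rot[5] = a$eebaa
  rot[6] = $eebaaa
Sorted (with $ < everything):
  sorted[0] = $eebaaa
  sorted[1] = a$eebaa
  sorted[2] = aa$eeba
  sorted[3] = aaa$eeb
  sorted[4] = baaa$ee
  sorted[5] = ebaaa$e
  sorted[6] = eebaaa$
sorted[4] = baaa$ee

Answer: baaa$ee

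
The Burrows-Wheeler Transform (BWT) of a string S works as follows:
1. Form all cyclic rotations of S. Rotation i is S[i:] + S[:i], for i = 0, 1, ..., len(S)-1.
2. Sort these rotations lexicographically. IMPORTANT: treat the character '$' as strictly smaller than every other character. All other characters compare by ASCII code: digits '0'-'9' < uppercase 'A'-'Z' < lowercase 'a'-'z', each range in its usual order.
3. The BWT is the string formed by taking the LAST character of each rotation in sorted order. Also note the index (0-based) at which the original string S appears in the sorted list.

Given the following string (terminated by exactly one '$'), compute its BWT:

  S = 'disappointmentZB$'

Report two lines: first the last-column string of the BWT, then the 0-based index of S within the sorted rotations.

All 17 rotations (rotation i = S[i:]+S[:i]):
  rot[0] = disappointmentZB$
  rot[1] = isappointmentZB$d
  rot[2] = sappointmentZB$di
  rot[3] = appointmentZB$dis
  rot[4] = ppointmentZB$disa
  rot[5] = pointmentZB$disap
  rot[6] = ointmentZB$disapp
  rot[7] = intmentZB$disappo
  rot[8] = ntmentZB$disappoi
  rot[9] = tmentZB$disappoin
  rot[10] = mentZB$disappoint
  rot[11] = entZB$disappointm
  rot[12] = ntZB$disappointme
  rot[13] = tZB$disappointmen
  rot[14] = ZB$disappointment
  rot[15] = B$disappointmentZ
  rot[16] = $disappointmentZB
Sorted (with $ < everything):
  sorted[0] = $disappointmentZB  (last char: 'B')
  sorted[1] = B$disappointmentZ  (last char: 'Z')
  sorted[2] = ZB$disappointment  (last char: 't')
  sorted[3] = appointmentZB$dis  (last char: 's')
  sorted[4] = disappointmentZB$  (last char: '$')
  sorted[5] = entZB$disappointm  (last char: 'm')
  sorted[6] = intmentZB$disappo  (last char: 'o')
  sorted[7] = isappointmentZB$d  (last char: 'd')
  sorted[8] = mentZB$disappoint  (last char: 't')
  sorted[9] = ntZB$disappointme  (last char: 'e')
  sorted[10] = ntmentZB$disappoi  (last char: 'i')
  sorted[11] = ointmentZB$disapp  (last char: 'p')
  sorted[12] = pointmentZB$disap  (last char: 'p')
  sorted[13] = ppointmentZB$disa  (last char: 'a')
  sorted[14] = sappointmentZB$di  (last char: 'i')
  sorted[15] = tZB$disappointmen  (last char: 'n')
  sorted[16] = tmentZB$disappoin  (last char: 'n')
Last column: BZts$modteippainn
Original string S is at sorted index 4

Answer: BZts$modteippainn
4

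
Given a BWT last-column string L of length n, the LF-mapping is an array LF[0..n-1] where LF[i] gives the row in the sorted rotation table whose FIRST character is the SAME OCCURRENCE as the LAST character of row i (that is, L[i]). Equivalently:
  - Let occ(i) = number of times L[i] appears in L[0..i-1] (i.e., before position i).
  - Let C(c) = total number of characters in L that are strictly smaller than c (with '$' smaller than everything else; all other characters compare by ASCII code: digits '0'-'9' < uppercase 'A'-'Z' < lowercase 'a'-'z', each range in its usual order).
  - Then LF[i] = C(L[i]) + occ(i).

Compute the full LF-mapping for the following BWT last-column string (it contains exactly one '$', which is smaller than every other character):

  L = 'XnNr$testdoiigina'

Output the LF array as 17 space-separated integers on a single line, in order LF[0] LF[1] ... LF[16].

Char counts: '$':1, 'N':1, 'X':1, 'a':1, 'd':1, 'e':1, 'g':1, 'i':3, 'n':2, 'o':1, 'r':1, 's':1, 't':2
C (first-col start): C('$')=0, C('N')=1, C('X')=2, C('a')=3, C('d')=4, C('e')=5, C('g')=6, C('i')=7, C('n')=10, C('o')=12, C('r')=13, C('s')=14, C('t')=15
L[0]='X': occ=0, LF[0]=C('X')+0=2+0=2
L[1]='n': occ=0, LF[1]=C('n')+0=10+0=10
L[2]='N': occ=0, LF[2]=C('N')+0=1+0=1
L[3]='r': occ=0, LF[3]=C('r')+0=13+0=13
L[4]='$': occ=0, LF[4]=C('$')+0=0+0=0
L[5]='t': occ=0, LF[5]=C('t')+0=15+0=15
L[6]='e': occ=0, LF[6]=C('e')+0=5+0=5
L[7]='s': occ=0, LF[7]=C('s')+0=14+0=14
L[8]='t': occ=1, LF[8]=C('t')+1=15+1=16
L[9]='d': occ=0, LF[9]=C('d')+0=4+0=4
L[10]='o': occ=0, LF[10]=C('o')+0=12+0=12
L[11]='i': occ=0, LF[11]=C('i')+0=7+0=7
L[12]='i': occ=1, LF[12]=C('i')+1=7+1=8
L[13]='g': occ=0, LF[13]=C('g')+0=6+0=6
L[14]='i': occ=2, LF[14]=C('i')+2=7+2=9
L[15]='n': occ=1, LF[15]=C('n')+1=10+1=11
L[16]='a': occ=0, LF[16]=C('a')+0=3+0=3

Answer: 2 10 1 13 0 15 5 14 16 4 12 7 8 6 9 11 3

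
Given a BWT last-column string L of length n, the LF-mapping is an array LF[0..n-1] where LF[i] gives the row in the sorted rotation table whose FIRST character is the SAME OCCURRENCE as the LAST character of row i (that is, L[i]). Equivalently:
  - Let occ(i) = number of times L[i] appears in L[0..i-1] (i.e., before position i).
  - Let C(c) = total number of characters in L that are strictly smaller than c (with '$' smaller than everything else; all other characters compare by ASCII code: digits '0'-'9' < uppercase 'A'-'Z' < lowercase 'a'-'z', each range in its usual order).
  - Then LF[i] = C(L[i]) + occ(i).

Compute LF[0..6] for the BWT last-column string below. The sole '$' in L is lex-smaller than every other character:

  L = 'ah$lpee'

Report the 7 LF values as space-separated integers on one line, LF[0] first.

Char counts: '$':1, 'a':1, 'e':2, 'h':1, 'l':1, 'p':1
C (first-col start): C('$')=0, C('a')=1, C('e')=2, C('h')=4, C('l')=5, C('p')=6
L[0]='a': occ=0, LF[0]=C('a')+0=1+0=1
L[1]='h': occ=0, LF[1]=C('h')+0=4+0=4
L[2]='$': occ=0, LF[2]=C('$')+0=0+0=0
L[3]='l': occ=0, LF[3]=C('l')+0=5+0=5
L[4]='p': occ=0, LF[4]=C('p')+0=6+0=6
L[5]='e': occ=0, LF[5]=C('e')+0=2+0=2
L[6]='e': occ=1, LF[6]=C('e')+1=2+1=3

Answer: 1 4 0 5 6 2 3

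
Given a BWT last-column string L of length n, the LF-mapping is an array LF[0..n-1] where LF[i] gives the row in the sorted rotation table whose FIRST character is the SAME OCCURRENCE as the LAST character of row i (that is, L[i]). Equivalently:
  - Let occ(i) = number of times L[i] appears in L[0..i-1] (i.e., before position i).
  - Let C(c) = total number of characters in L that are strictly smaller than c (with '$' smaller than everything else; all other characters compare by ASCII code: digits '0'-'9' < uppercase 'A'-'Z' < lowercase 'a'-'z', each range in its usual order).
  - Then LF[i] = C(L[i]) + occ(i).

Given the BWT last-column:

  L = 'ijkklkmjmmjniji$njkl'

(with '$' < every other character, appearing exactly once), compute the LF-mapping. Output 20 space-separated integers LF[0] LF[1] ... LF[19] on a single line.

Char counts: '$':1, 'i':3, 'j':5, 'k':4, 'l':2, 'm':3, 'n':2
C (first-col start): C('$')=0, C('i')=1, C('j')=4, C('k')=9, C('l')=13, C('m')=15, C('n')=18
L[0]='i': occ=0, LF[0]=C('i')+0=1+0=1
L[1]='j': occ=0, LF[1]=C('j')+0=4+0=4
L[2]='k': occ=0, LF[2]=C('k')+0=9+0=9
L[3]='k': occ=1, LF[3]=C('k')+1=9+1=10
L[4]='l': occ=0, LF[4]=C('l')+0=13+0=13
L[5]='k': occ=2, LF[5]=C('k')+2=9+2=11
L[6]='m': occ=0, LF[6]=C('m')+0=15+0=15
L[7]='j': occ=1, LF[7]=C('j')+1=4+1=5
L[8]='m': occ=1, LF[8]=C('m')+1=15+1=16
L[9]='m': occ=2, LF[9]=C('m')+2=15+2=17
L[10]='j': occ=2, LF[10]=C('j')+2=4+2=6
L[11]='n': occ=0, LF[11]=C('n')+0=18+0=18
L[12]='i': occ=1, LF[12]=C('i')+1=1+1=2
L[13]='j': occ=3, LF[13]=C('j')+3=4+3=7
L[14]='i': occ=2, LF[14]=C('i')+2=1+2=3
L[15]='$': occ=0, LF[15]=C('$')+0=0+0=0
L[16]='n': occ=1, LF[16]=C('n')+1=18+1=19
L[17]='j': occ=4, LF[17]=C('j')+4=4+4=8
L[18]='k': occ=3, LF[18]=C('k')+3=9+3=12
L[19]='l': occ=1, LF[19]=C('l')+1=13+1=14

Answer: 1 4 9 10 13 11 15 5 16 17 6 18 2 7 3 0 19 8 12 14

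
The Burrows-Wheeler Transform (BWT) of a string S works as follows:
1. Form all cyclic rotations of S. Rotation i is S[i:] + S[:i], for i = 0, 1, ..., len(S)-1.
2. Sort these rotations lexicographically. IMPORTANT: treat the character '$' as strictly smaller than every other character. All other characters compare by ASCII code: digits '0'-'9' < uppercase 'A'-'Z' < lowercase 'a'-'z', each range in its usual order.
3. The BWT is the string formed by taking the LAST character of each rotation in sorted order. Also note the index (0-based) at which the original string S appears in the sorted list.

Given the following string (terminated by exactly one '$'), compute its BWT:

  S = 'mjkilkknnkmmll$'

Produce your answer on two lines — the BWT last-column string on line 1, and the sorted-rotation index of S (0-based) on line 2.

Answer: lkmjlnklim$mknk
10

Derivation:
All 15 rotations (rotation i = S[i:]+S[:i]):
  rot[0] = mjkilkknnkmmll$
  rot[1] = jkilkknnkmmll$m
  rot[2] = kilkknnkmmll$mj
  rot[3] = ilkknnkmmll$mjk
  rot[4] = lkknnkmmll$mjki
  rot[5] = kknnkmmll$mjkil
  rot[6] = knnkmmll$mjkilk
  rot[7] = nnkmmll$mjkilkk
  rot[8] = nkmmll$mjkilkkn
  rot[9] = kmmll$mjkilkknn
  rot[10] = mmll$mjkilkknnk
  rot[11] = mll$mjkilkknnkm
  rot[12] = ll$mjkilkknnkmm
  rot[13] = l$mjkilkknnkmml
  rot[14] = $mjkilkknnkmmll
Sorted (with $ < everything):
  sorted[0] = $mjkilkknnkmmll  (last char: 'l')
  sorted[1] = ilkknnkmmll$mjk  (last char: 'k')
  sorted[2] = jkilkknnkmmll$m  (last char: 'm')
  sorted[3] = kilkknnkmmll$mj  (last char: 'j')
  sorted[4] = kknnkmmll$mjkil  (last char: 'l')
  sorted[5] = kmmll$mjkilkknn  (last char: 'n')
  sorted[6] = knnkmmll$mjkilk  (last char: 'k')
  sorted[7] = l$mjkilkknnkmml  (last char: 'l')
  sorted[8] = lkknnkmmll$mjki  (last char: 'i')
  sorted[9] = ll$mjkilkknnkmm  (last char: 'm')
  sorted[10] = mjkilkknnkmmll$  (last char: '$')
  sorted[11] = mll$mjkilkknnkm  (last char: 'm')
  sorted[12] = mmll$mjkilkknnk  (last char: 'k')
  sorted[13] = nkmmll$mjkilkkn  (last char: 'n')
  sorted[14] = nnkmmll$mjkilkk  (last char: 'k')
Last column: lkmjlnklim$mknk
Original string S is at sorted index 10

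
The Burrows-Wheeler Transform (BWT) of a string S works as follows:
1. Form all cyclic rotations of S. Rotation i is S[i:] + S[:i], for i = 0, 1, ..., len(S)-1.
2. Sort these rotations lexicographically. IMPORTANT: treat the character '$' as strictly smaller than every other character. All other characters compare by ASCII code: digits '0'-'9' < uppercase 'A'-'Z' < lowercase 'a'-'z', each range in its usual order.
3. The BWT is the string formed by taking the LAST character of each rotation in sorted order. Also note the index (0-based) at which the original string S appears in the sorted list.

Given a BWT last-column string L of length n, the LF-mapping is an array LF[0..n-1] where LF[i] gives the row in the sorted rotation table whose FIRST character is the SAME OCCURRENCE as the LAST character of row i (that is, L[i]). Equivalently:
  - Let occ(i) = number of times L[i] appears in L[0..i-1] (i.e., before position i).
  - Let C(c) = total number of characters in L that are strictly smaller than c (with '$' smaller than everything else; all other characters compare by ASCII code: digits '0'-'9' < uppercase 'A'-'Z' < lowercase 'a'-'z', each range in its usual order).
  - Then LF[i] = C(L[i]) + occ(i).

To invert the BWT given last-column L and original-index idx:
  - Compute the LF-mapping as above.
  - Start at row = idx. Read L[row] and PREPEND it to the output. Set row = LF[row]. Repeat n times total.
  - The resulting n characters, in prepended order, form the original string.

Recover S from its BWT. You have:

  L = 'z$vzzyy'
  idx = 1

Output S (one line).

LF mapping: 4 0 1 5 6 2 3
Walk LF starting at row 1, prepending L[row]:
  step 1: row=1, L[1]='$', prepend. Next row=LF[1]=0
  step 2: row=0, L[0]='z', prepend. Next row=LF[0]=4
  step 3: row=4, L[4]='z', prepend. Next row=LF[4]=6
  step 4: row=6, L[6]='y', prepend. Next row=LF[6]=3
  step 5: row=3, L[3]='z', prepend. Next row=LF[3]=5
  step 6: row=5, L[5]='y', prepend. Next row=LF[5]=2
  step 7: row=2, L[2]='v', prepend. Next row=LF[2]=1
Reversed output: vyzyzz$

Answer: vyzyzz$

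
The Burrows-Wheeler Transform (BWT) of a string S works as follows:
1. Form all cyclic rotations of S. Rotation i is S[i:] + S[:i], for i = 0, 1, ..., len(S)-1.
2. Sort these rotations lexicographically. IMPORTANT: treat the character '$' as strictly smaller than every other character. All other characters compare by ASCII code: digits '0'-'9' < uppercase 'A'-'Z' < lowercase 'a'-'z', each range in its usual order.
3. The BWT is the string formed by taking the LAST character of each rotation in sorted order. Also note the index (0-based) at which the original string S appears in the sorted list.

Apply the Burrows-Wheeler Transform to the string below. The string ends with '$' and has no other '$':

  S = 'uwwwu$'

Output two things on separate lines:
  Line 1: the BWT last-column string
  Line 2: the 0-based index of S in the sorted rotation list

All 6 rotations (rotation i = S[i:]+S[:i]):
  rot[0] = uwwwu$
  rot[1] = wwwu$u
  rot[2] = wwu$uw
  rot[3] = wu$uww
  rot[4] = u$uwww
  rot[5] = $uwwwu
Sorted (with $ < everything):
  sorted[0] = $uwwwu  (last char: 'u')
  sorted[1] = u$uwww  (last char: 'w')
  sorted[2] = uwwwu$  (last char: '$')
  sorted[3] = wu$uww  (last char: 'w')
  sorted[4] = wwu$uw  (last char: 'w')
  sorted[5] = wwwu$u  (last char: 'u')
Last column: uw$wwu
Original string S is at sorted index 2

Answer: uw$wwu
2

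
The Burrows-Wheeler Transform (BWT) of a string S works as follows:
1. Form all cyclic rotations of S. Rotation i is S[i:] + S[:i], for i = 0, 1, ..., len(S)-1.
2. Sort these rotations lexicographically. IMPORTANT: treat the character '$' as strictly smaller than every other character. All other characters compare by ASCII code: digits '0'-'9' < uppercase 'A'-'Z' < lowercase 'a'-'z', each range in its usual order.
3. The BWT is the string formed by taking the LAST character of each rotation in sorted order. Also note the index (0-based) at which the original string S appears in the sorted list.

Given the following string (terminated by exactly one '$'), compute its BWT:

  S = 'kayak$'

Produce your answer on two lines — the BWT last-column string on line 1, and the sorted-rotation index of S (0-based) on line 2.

Answer: kyka$a
4

Derivation:
All 6 rotations (rotation i = S[i:]+S[:i]):
  rot[0] = kayak$
  rot[1] = ayak$k
  rot[2] = yak$ka
  rot[3] = ak$kay
  rot[4] = k$kaya
  rot[5] = $kayak
Sorted (with $ < everything):
  sorted[0] = $kayak  (last char: 'k')
  sorted[1] = ak$kay  (last char: 'y')
  sorted[2] = ayak$k  (last char: 'k')
  sorted[3] = k$kaya  (last char: 'a')
  sorted[4] = kayak$  (last char: '$')
  sorted[5] = yak$ka  (last char: 'a')
Last column: kyka$a
Original string S is at sorted index 4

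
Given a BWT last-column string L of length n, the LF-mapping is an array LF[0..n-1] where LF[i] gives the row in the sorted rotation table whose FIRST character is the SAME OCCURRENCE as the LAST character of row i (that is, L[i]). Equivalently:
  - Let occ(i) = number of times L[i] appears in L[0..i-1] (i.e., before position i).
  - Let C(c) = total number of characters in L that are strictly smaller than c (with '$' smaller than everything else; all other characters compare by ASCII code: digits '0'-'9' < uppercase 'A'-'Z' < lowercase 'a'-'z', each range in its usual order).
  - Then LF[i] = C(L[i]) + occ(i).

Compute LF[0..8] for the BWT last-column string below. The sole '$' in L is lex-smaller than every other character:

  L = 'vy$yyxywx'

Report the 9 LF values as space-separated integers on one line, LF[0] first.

Char counts: '$':1, 'v':1, 'w':1, 'x':2, 'y':4
C (first-col start): C('$')=0, C('v')=1, C('w')=2, C('x')=3, C('y')=5
L[0]='v': occ=0, LF[0]=C('v')+0=1+0=1
L[1]='y': occ=0, LF[1]=C('y')+0=5+0=5
L[2]='$': occ=0, LF[2]=C('$')+0=0+0=0
L[3]='y': occ=1, LF[3]=C('y')+1=5+1=6
L[4]='y': occ=2, LF[4]=C('y')+2=5+2=7
L[5]='x': occ=0, LF[5]=C('x')+0=3+0=3
L[6]='y': occ=3, LF[6]=C('y')+3=5+3=8
L[7]='w': occ=0, LF[7]=C('w')+0=2+0=2
L[8]='x': occ=1, LF[8]=C('x')+1=3+1=4

Answer: 1 5 0 6 7 3 8 2 4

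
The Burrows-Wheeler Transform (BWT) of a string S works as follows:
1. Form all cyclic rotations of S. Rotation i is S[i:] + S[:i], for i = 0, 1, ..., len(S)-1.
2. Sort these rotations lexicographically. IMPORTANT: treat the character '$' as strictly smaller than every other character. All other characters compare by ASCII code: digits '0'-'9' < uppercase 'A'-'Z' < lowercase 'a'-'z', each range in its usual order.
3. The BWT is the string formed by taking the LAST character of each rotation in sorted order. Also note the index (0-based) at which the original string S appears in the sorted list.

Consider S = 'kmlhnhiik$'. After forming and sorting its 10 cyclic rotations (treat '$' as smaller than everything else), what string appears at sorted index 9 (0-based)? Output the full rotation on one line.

Answer: nhiik$kmlh

Derivation:
All 10 rotations (rotation i = S[i:]+S[:i]):
  rot[0] = kmlhnhiik$
  rot[1] = mlhnhiik$k
  rot[2] = lhnhiik$km
  rot[3] = hnhiik$kml
  rot[4] = nhiik$kmlh
  rot[5] = hiik$kmlhn
  rot[6] = iik$kmlhnh
  rot[7] = ik$kmlhnhi
  rot[8] = k$kmlhnhii
  rot[9] = $kmlhnhiik
Sorted (with $ < everything):
  sorted[0] = $kmlhnhiik
  sorted[1] = hiik$kmlhn
  sorted[2] = hnhiik$kml
  sorted[3] = iik$kmlhnh
  sorted[4] = ik$kmlhnhi
  sorted[5] = k$kmlhnhii
  sorted[6] = kmlhnhiik$
  sorted[7] = lhnhiik$km
  sorted[8] = mlhnhiik$k
  sorted[9] = nhiik$kmlh
sorted[9] = nhiik$kmlh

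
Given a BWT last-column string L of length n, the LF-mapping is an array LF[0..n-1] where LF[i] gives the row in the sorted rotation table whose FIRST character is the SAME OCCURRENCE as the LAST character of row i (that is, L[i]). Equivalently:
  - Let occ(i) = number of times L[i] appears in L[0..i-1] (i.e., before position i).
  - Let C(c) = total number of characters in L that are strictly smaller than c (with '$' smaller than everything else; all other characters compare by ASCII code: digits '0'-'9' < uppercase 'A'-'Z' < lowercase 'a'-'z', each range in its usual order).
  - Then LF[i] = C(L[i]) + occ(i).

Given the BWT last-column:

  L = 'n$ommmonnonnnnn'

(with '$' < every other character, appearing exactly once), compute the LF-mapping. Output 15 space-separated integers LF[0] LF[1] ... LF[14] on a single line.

Answer: 4 0 12 1 2 3 13 5 6 14 7 8 9 10 11

Derivation:
Char counts: '$':1, 'm':3, 'n':8, 'o':3
C (first-col start): C('$')=0, C('m')=1, C('n')=4, C('o')=12
L[0]='n': occ=0, LF[0]=C('n')+0=4+0=4
L[1]='$': occ=0, LF[1]=C('$')+0=0+0=0
L[2]='o': occ=0, LF[2]=C('o')+0=12+0=12
L[3]='m': occ=0, LF[3]=C('m')+0=1+0=1
L[4]='m': occ=1, LF[4]=C('m')+1=1+1=2
L[5]='m': occ=2, LF[5]=C('m')+2=1+2=3
L[6]='o': occ=1, LF[6]=C('o')+1=12+1=13
L[7]='n': occ=1, LF[7]=C('n')+1=4+1=5
L[8]='n': occ=2, LF[8]=C('n')+2=4+2=6
L[9]='o': occ=2, LF[9]=C('o')+2=12+2=14
L[10]='n': occ=3, LF[10]=C('n')+3=4+3=7
L[11]='n': occ=4, LF[11]=C('n')+4=4+4=8
L[12]='n': occ=5, LF[12]=C('n')+5=4+5=9
L[13]='n': occ=6, LF[13]=C('n')+6=4+6=10
L[14]='n': occ=7, LF[14]=C('n')+7=4+7=11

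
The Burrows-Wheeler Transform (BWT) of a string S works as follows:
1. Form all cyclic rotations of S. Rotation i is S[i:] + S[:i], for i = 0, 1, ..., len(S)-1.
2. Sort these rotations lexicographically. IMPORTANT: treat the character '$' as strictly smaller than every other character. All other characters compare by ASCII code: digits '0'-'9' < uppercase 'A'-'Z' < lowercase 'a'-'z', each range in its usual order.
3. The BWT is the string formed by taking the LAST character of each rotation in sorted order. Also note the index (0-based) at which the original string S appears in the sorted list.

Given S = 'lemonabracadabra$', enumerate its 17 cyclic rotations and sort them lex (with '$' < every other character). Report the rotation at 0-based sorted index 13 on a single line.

Answer: nabracadabra$lemo

Derivation:
All 17 rotations (rotation i = S[i:]+S[:i]):
  rot[0] = lemonabracadabra$
  rot[1] = emonabracadabra$l
  rot[2] = monabracadabra$le
  rot[3] = onabracadabra$lem
  rot[4] = nabracadabra$lemo
  rot[5] = abracadabra$lemon
  rot[6] = bracadabra$lemona
  rot[7] = racadabra$lemonab
  rot[8] = acadabra$lemonabr
  rot[9] = cadabra$lemonabra
  rot[10] = adabra$lemonabrac
  rot[11] = dabra$lemonabraca
  rot[12] = abra$lemonabracad
  rot[13] = bra$lemonabracada
  rot[14] = ra$lemonabracadab
  rot[15] = a$lemonabracadabr
  rot[16] = $lemonabracadabra
Sorted (with $ < everything):
  sorted[0] = $lemonabracadabra
  sorted[1] = a$lemonabracadabr
  sorted[2] = abra$lemonabracad
  sorted[3] = abracadabra$lemon
  sorted[4] = acadabra$lemonabr
  sorted[5] = adabra$lemonabrac
  sorted[6] = bra$lemonabracada
  sorted[7] = bracadabra$lemona
  sorted[8] = cadabra$lemonabra
  sorted[9] = dabra$lemonabraca
  sorted[10] = emonabracadabra$l
  sorted[11] = lemonabracadabra$
  sorted[12] = monabracadabra$le
  sorted[13] = nabracadabra$lemo
  sorted[14] = onabracadabra$lem
  sorted[15] = ra$lemonabracadab
  sorted[16] = racadabra$lemonab
sorted[13] = nabracadabra$lemo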